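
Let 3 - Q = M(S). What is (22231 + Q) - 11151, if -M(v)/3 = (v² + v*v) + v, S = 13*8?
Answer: 76291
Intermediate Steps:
S = 104
M(v) = -6*v² - 3*v (M(v) = -3*((v² + v*v) + v) = -3*((v² + v²) + v) = -3*(2*v² + v) = -3*(v + 2*v²) = -6*v² - 3*v)
Q = 65211 (Q = 3 - (-3)*104*(1 + 2*104) = 3 - (-3)*104*(1 + 208) = 3 - (-3)*104*209 = 3 - 1*(-65208) = 3 + 65208 = 65211)
(22231 + Q) - 11151 = (22231 + 65211) - 11151 = 87442 - 11151 = 76291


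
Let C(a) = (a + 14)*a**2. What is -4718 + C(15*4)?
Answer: 261682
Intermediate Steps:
C(a) = a**2*(14 + a) (C(a) = (14 + a)*a**2 = a**2*(14 + a))
-4718 + C(15*4) = -4718 + (15*4)**2*(14 + 15*4) = -4718 + 60**2*(14 + 60) = -4718 + 3600*74 = -4718 + 266400 = 261682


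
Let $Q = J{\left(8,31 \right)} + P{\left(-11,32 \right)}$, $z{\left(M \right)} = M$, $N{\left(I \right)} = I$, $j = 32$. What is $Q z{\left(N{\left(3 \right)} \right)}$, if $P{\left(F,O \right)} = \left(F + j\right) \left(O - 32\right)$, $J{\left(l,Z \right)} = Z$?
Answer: $93$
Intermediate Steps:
$P{\left(F,O \right)} = \left(-32 + O\right) \left(32 + F\right)$ ($P{\left(F,O \right)} = \left(F + 32\right) \left(O - 32\right) = \left(32 + F\right) \left(-32 + O\right) = \left(-32 + O\right) \left(32 + F\right)$)
$Q = 31$ ($Q = 31 - 0 = 31 + \left(-1024 + 352 + 1024 - 352\right) = 31 + 0 = 31$)
$Q z{\left(N{\left(3 \right)} \right)} = 31 \cdot 3 = 93$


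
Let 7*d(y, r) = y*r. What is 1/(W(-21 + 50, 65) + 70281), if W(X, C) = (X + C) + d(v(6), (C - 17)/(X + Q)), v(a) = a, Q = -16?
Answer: 91/6404413 ≈ 1.4209e-5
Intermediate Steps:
d(y, r) = r*y/7 (d(y, r) = (y*r)/7 = (r*y)/7 = r*y/7)
W(X, C) = C + X + 6*(-17 + C)/(7*(-16 + X)) (W(X, C) = (X + C) + (⅐)*((C - 17)/(X - 16))*6 = (C + X) + (⅐)*((-17 + C)/(-16 + X))*6 = (C + X) + 6*(-17 + C)/(7*(-16 + X)) = C + X + 6*(-17 + C)/(7*(-16 + X)))
1/(W(-21 + 50, 65) + 70281) = 1/((-102 + 6*65 + 7*(-16 + (-21 + 50))*(65 + (-21 + 50)))/(7*(-16 + (-21 + 50))) + 70281) = 1/((-102 + 390 + 7*(-16 + 29)*(65 + 29))/(7*(-16 + 29)) + 70281) = 1/((⅐)*(-102 + 390 + 7*13*94)/13 + 70281) = 1/((⅐)*(1/13)*(-102 + 390 + 8554) + 70281) = 1/((⅐)*(1/13)*8842 + 70281) = 1/(8842/91 + 70281) = 1/(6404413/91) = 91/6404413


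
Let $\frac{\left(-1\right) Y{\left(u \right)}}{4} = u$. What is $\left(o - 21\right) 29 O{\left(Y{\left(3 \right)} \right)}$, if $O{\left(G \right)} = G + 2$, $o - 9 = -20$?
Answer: $9280$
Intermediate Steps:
$o = -11$ ($o = 9 - 20 = -11$)
$Y{\left(u \right)} = - 4 u$
$O{\left(G \right)} = 2 + G$
$\left(o - 21\right) 29 O{\left(Y{\left(3 \right)} \right)} = \left(-11 - 21\right) 29 \left(2 - 12\right) = \left(-32\right) 29 \left(2 - 12\right) = \left(-928\right) \left(-10\right) = 9280$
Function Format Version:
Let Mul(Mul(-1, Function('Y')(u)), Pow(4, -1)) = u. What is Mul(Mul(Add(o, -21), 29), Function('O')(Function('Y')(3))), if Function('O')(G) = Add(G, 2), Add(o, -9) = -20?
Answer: 9280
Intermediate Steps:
o = -11 (o = Add(9, -20) = -11)
Function('Y')(u) = Mul(-4, u)
Function('O')(G) = Add(2, G)
Mul(Mul(Add(o, -21), 29), Function('O')(Function('Y')(3))) = Mul(Mul(Add(-11, -21), 29), Add(2, Mul(-4, 3))) = Mul(Mul(-32, 29), Add(2, -12)) = Mul(-928, -10) = 9280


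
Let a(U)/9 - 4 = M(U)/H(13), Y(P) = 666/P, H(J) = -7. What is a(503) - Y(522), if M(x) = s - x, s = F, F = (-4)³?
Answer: 22148/29 ≈ 763.72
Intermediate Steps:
F = -64
s = -64
M(x) = -64 - x
a(U) = 828/7 + 9*U/7 (a(U) = 36 + 9*((-64 - U)/(-7)) = 36 + 9*((-64 - U)*(-⅐)) = 36 + 9*(64/7 + U/7) = 36 + (576/7 + 9*U/7) = 828/7 + 9*U/7)
a(503) - Y(522) = (828/7 + (9/7)*503) - 666/522 = (828/7 + 4527/7) - 666/522 = 765 - 1*37/29 = 765 - 37/29 = 22148/29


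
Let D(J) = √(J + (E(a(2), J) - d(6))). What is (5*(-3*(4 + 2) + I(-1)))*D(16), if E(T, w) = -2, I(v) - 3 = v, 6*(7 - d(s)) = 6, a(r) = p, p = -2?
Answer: -160*√2 ≈ -226.27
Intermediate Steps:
a(r) = -2
d(s) = 6 (d(s) = 7 - ⅙*6 = 7 - 1 = 6)
I(v) = 3 + v
D(J) = √(-8 + J) (D(J) = √(J + (-2 - 1*6)) = √(J + (-2 - 6)) = √(J - 8) = √(-8 + J))
(5*(-3*(4 + 2) + I(-1)))*D(16) = (5*(-3*(4 + 2) + (3 - 1)))*√(-8 + 16) = (5*(-3*6 + 2))*√8 = (5*(-18 + 2))*(2*√2) = (5*(-16))*(2*√2) = -160*√2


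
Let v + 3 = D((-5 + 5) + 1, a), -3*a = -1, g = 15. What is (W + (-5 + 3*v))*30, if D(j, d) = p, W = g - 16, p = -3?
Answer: -720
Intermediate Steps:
a = ⅓ (a = -⅓*(-1) = ⅓ ≈ 0.33333)
W = -1 (W = 15 - 16 = -1)
D(j, d) = -3
v = -6 (v = -3 - 3 = -6)
(W + (-5 + 3*v))*30 = (-1 + (-5 + 3*(-6)))*30 = (-1 + (-5 - 18))*30 = (-1 - 23)*30 = -24*30 = -720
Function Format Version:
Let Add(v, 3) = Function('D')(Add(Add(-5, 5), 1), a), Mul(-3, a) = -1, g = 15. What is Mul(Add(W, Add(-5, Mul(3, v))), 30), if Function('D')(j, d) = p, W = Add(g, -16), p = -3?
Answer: -720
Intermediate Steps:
a = Rational(1, 3) (a = Mul(Rational(-1, 3), -1) = Rational(1, 3) ≈ 0.33333)
W = -1 (W = Add(15, -16) = -1)
Function('D')(j, d) = -3
v = -6 (v = Add(-3, -3) = -6)
Mul(Add(W, Add(-5, Mul(3, v))), 30) = Mul(Add(-1, Add(-5, Mul(3, -6))), 30) = Mul(Add(-1, Add(-5, -18)), 30) = Mul(Add(-1, -23), 30) = Mul(-24, 30) = -720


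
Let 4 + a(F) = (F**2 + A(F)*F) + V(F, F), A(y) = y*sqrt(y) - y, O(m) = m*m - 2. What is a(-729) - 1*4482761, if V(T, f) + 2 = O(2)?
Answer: -4482765 + 14348907*I ≈ -4.4828e+6 + 1.4349e+7*I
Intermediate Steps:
O(m) = -2 + m**2 (O(m) = m**2 - 2 = -2 + m**2)
V(T, f) = 0 (V(T, f) = -2 + (-2 + 2**2) = -2 + (-2 + 4) = -2 + 2 = 0)
A(y) = y**(3/2) - y
a(F) = -4 + F**2 + F*(F**(3/2) - F) (a(F) = -4 + ((F**2 + (F**(3/2) - F)*F) + 0) = -4 + ((F**2 + F*(F**(3/2) - F)) + 0) = -4 + (F**2 + F*(F**(3/2) - F)) = -4 + F**2 + F*(F**(3/2) - F))
a(-729) - 1*4482761 = (-4 + (-729)**(5/2)) - 1*4482761 = (-4 + 14348907*I) - 4482761 = -4482765 + 14348907*I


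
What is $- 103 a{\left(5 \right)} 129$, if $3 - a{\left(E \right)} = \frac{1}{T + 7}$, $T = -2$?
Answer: $- \frac{186018}{5} \approx -37204.0$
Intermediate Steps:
$a{\left(E \right)} = \frac{14}{5}$ ($a{\left(E \right)} = 3 - \frac{1}{-2 + 7} = 3 - \frac{1}{5} = \frac{14}{5}$)
$- 103 a{\left(5 \right)} 129 = \left(-103\right) \frac{14}{5} \cdot 129 = \left(- \frac{1442}{5}\right) 129 = - \frac{186018}{5}$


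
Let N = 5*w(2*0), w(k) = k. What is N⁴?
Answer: 0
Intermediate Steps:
N = 0 (N = 5*(2*0) = 5*0 = 0)
N⁴ = 0⁴ = 0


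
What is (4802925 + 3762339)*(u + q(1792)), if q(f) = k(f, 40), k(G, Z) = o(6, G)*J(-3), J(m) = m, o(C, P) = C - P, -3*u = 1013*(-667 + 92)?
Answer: 1708910067312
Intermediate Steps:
u = 582475/3 (u = -1013*(-667 + 92)/3 = -1013*(-575)/3 = -⅓*(-582475) = 582475/3 ≈ 1.9416e+5)
k(G, Z) = -18 + 3*G (k(G, Z) = (6 - G)*(-3) = -18 + 3*G)
q(f) = -18 + 3*f
(4802925 + 3762339)*(u + q(1792)) = (4802925 + 3762339)*(582475/3 + (-18 + 3*1792)) = 8565264*(582475/3 + (-18 + 5376)) = 8565264*(582475/3 + 5358) = 8565264*(598549/3) = 1708910067312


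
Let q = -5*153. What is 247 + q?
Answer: -518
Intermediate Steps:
q = -765
247 + q = 247 - 765 = -518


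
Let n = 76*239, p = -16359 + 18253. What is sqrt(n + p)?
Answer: sqrt(20058) ≈ 141.63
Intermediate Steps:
p = 1894
n = 18164
sqrt(n + p) = sqrt(18164 + 1894) = sqrt(20058)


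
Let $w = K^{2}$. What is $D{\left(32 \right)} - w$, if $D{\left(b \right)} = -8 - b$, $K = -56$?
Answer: $-3176$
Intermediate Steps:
$w = 3136$ ($w = \left(-56\right)^{2} = 3136$)
$D{\left(32 \right)} - w = \left(-8 - 32\right) - 3136 = -40 - 3136 = -3176$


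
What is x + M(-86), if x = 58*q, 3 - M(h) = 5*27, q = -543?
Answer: -31626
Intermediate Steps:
M(h) = -132 (M(h) = 3 - 5*27 = 3 - 1*135 = 3 - 135 = -132)
x = -31494 (x = 58*(-543) = -31494)
x + M(-86) = -31494 - 132 = -31626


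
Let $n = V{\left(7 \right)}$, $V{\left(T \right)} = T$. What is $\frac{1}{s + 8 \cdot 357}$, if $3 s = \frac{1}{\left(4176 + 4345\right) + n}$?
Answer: $\frac{25584}{73067905} \approx 0.00035014$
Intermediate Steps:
$n = 7$
$s = \frac{1}{25584}$ ($s = \frac{1}{3 \left(\left(4176 + 4345\right) + 7\right)} = \frac{1}{3 \left(8521 + 7\right)} = \frac{1}{3 \cdot 8528} = \frac{1}{3} \cdot \frac{1}{8528} = \frac{1}{25584} \approx 3.9087 \cdot 10^{-5}$)
$\frac{1}{s + 8 \cdot 357} = \frac{1}{\frac{1}{25584} + 8 \cdot 357} = \frac{1}{\frac{1}{25584} + 2856} = \frac{1}{\frac{73067905}{25584}} = \frac{25584}{73067905}$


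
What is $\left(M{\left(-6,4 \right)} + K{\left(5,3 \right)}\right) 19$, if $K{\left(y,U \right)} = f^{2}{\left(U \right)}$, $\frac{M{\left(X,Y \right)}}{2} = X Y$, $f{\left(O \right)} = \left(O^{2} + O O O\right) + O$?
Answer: $27987$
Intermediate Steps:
$f{\left(O \right)} = O + O^{2} + O^{3}$ ($f{\left(O \right)} = \left(O^{2} + O^{2} O\right) + O = \left(O^{2} + O^{3}\right) + O = O + O^{2} + O^{3}$)
$M{\left(X,Y \right)} = 2 X Y$
$K{\left(y,U \right)} = U^{2} \left(1 + U + U^{2}\right)^{2}$ ($K{\left(y,U \right)} = \left(U \left(1 + U + U^{2}\right)\right)^{2} = U^{2} \left(1 + U + U^{2}\right)^{2}$)
$\left(M{\left(-6,4 \right)} + K{\left(5,3 \right)}\right) 19 = \left(2 \left(-6\right) 4 + 3^{2} \left(1 + 3 + 3^{2}\right)^{2}\right) 19 = \left(-48 + 9 \left(1 + 3 + 9\right)^{2}\right) 19 = \left(-48 + 9 \cdot 13^{2}\right) 19 = \left(-48 + 9 \cdot 169\right) 19 = \left(-48 + 1521\right) 19 = 1473 \cdot 19 = 27987$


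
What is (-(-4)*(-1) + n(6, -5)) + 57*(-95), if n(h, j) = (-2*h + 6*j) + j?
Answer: -5466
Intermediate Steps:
n(h, j) = -2*h + 7*j
(-(-4)*(-1) + n(6, -5)) + 57*(-95) = (-(-4)*(-1) + (-2*6 + 7*(-5))) + 57*(-95) = (-1*4 + (-12 - 35)) - 5415 = (-4 - 47) - 5415 = -51 - 5415 = -5466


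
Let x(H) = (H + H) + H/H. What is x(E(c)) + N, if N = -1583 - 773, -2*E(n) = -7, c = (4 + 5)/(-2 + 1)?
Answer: -2348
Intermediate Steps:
c = -9 (c = 9/(-1) = 9*(-1) = -9)
E(n) = 7/2 (E(n) = -1/2*(-7) = 7/2)
x(H) = 1 + 2*H (x(H) = 2*H + 1 = 1 + 2*H)
N = -2356
x(E(c)) + N = (1 + 2*(7/2)) - 2356 = (1 + 7) - 2356 = 8 - 2356 = -2348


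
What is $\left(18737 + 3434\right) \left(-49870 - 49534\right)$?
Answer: $-2203886084$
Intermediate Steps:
$\left(18737 + 3434\right) \left(-49870 - 49534\right) = 22171 \left(-99404\right) = -2203886084$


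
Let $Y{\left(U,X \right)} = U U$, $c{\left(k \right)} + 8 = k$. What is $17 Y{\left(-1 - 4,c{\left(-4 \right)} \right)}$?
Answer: $425$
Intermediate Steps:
$c{\left(k \right)} = -8 + k$
$Y{\left(U,X \right)} = U^{2}$
$17 Y{\left(-1 - 4,c{\left(-4 \right)} \right)} = 17 \left(-1 - 4\right)^{2} = 17 \left(-5\right)^{2} = 17 \cdot 25 = 425$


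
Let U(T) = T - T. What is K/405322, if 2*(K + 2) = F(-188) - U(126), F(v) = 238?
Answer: 117/405322 ≈ 0.00028866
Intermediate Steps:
U(T) = 0
K = 117 (K = -2 + (238 - 1*0)/2 = -2 + (238 + 0)/2 = -2 + (1/2)*238 = -2 + 119 = 117)
K/405322 = 117/405322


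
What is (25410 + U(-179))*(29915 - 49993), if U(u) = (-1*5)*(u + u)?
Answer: -546121600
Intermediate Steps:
U(u) = -10*u
(25410 + U(-179))*(29915 - 49993) = (25410 - 10*(-179))*(29915 - 49993) = (25410 + 1790)*(-20078) = 27200*(-20078) = -546121600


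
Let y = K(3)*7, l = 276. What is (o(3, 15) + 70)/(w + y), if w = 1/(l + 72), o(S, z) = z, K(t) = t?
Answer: 29580/7309 ≈ 4.0471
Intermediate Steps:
y = 21 (y = 3*7 = 21)
w = 1/348 (w = 1/(276 + 72) = 1/348 ≈ 0.0028736)
(o(3, 15) + 70)/(w + y) = (15 + 70)/(1/348 + 21) = 85/(7309/348) = 85*(348/7309) = 29580/7309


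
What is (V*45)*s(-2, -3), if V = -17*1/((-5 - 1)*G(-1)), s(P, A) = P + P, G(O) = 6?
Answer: -85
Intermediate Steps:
s(P, A) = 2*P
V = 17/36 (V = -17*1/(6*(-5 - 1)) = -17/(6*(-6)) = -17/(-36) = -17*(-1/36) = 17/36 ≈ 0.47222)
(V*45)*s(-2, -3) = ((17/36)*45)*(2*(-2)) = (85/4)*(-4) = -85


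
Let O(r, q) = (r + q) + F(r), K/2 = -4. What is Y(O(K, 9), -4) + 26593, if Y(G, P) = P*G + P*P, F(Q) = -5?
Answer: 26625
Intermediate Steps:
K = -8 (K = 2*(-4) = -8)
O(r, q) = -5 + q + r (O(r, q) = (r + q) - 5 = (q + r) - 5 = -5 + q + r)
Y(G, P) = P**2 + G*P (Y(G, P) = G*P + P**2 = P**2 + G*P)
Y(O(K, 9), -4) + 26593 = -4*((-5 + 9 - 8) - 4) + 26593 = -4*(-4 - 4) + 26593 = -4*(-8) + 26593 = 32 + 26593 = 26625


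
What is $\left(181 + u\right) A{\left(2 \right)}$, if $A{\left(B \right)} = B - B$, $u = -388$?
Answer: $0$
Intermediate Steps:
$A{\left(B \right)} = 0$
$\left(181 + u\right) A{\left(2 \right)} = \left(181 - 388\right) 0 = \left(-207\right) 0 = 0$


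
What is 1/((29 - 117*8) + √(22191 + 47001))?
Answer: -907/753457 - 186*√2/753457 ≈ -0.0015529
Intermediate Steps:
1/((29 - 117*8) + √(22191 + 47001)) = 1/((29 - 936) + √69192) = 1/(-907 + 186*√2)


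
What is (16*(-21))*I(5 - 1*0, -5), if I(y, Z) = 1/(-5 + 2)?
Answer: 112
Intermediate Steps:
I(y, Z) = -⅓ (I(y, Z) = 1/(-3) = -⅓)
(16*(-21))*I(5 - 1*0, -5) = (16*(-21))*(-⅓) = -336*(-⅓) = 112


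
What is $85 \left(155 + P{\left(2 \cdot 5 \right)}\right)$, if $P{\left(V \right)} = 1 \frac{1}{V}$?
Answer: $\frac{26367}{2} \approx 13184.0$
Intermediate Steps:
$P{\left(V \right)} = \frac{1}{V}$
$85 \left(155 + P{\left(2 \cdot 5 \right)}\right) = 85 \left(155 + \frac{1}{2 \cdot 5}\right) = 85 \left(155 + \frac{1}{10}\right) = 85 \cdot \frac{1551}{10} = \frac{26367}{2}$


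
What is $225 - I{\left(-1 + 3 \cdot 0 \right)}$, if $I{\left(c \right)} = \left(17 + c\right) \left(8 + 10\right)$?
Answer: $-63$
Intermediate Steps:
$I{\left(c \right)} = 306 + 18 c$ ($I{\left(c \right)} = \left(17 + c\right) 18 = 306 + 18 c$)
$225 - I{\left(-1 + 3 \cdot 0 \right)} = 225 - \left(306 + 18 \left(-1 + 3 \cdot 0\right)\right) = 225 - \left(306 + 18 \left(-1 + 0\right)\right) = 225 - \left(306 + 18 \left(-1\right)\right) = 225 - \left(306 - 18\right) = 225 - 288 = -63$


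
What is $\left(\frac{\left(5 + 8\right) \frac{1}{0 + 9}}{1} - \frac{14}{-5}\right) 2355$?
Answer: $\frac{29987}{3} \approx 9995.7$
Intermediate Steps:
$\left(\frac{\left(5 + 8\right) \frac{1}{0 + 9}}{1} - \frac{14}{-5}\right) 2355 = \left(\frac{13}{9} \cdot 1 - - \frac{14}{5}\right) 2355 = \left(13 \cdot \frac{1}{9} \cdot 1 + \frac{14}{5}\right) 2355 = \left(\frac{13}{9} \cdot 1 + \frac{14}{5}\right) 2355 = \left(\frac{13}{9} + \frac{14}{5}\right) 2355 = \frac{191}{45} \cdot 2355 = \frac{29987}{3}$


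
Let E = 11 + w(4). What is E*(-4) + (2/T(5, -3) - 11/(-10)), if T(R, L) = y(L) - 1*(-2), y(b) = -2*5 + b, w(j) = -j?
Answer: -2979/110 ≈ -27.082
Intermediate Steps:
E = 7 (E = 11 - 1*4 = 11 - 4 = 7)
y(b) = -10 + b
T(R, L) = -8 + L (T(R, L) = (-10 + L) - 1*(-2) = (-10 + L) + 2 = -8 + L)
E*(-4) + (2/T(5, -3) - 11/(-10)) = 7*(-4) + (2/(-8 - 3) - 11/(-10)) = -28 + (2/(-11) - 11*(-1/10)) = -28 + (2*(-1/11) + 11/10) = -28 + (-2/11 + 11/10) = -28 + 101/110 = -2979/110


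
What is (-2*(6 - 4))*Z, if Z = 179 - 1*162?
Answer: -68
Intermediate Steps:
Z = 17 (Z = 179 - 162 = 17)
(-2*(6 - 4))*Z = -2*(6 - 4)*17 = -2*2*17 = -4*17 = -68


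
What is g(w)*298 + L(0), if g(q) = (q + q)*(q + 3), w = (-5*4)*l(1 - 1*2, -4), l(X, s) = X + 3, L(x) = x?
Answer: 882080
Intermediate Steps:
l(X, s) = 3 + X
w = -40 (w = (-5*4)*(3 + (1 - 1*2)) = -20*(3 + (1 - 2)) = -20*(3 - 1) = -20*2 = -40)
g(q) = 2*q*(3 + q) (g(q) = (2*q)*(3 + q) = 2*q*(3 + q))
g(w)*298 + L(0) = (2*(-40)*(3 - 40))*298 + 0 = (2*(-40)*(-37))*298 + 0 = 2960*298 + 0 = 882080 + 0 = 882080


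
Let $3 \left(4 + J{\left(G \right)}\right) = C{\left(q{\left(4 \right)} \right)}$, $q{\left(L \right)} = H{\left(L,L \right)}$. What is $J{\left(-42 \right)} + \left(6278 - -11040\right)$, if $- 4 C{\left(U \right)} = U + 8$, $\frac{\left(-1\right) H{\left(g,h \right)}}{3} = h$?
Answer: $\frac{51943}{3} \approx 17314.0$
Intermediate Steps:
$H{\left(g,h \right)} = - 3 h$
$q{\left(L \right)} = - 3 L$
$C{\left(U \right)} = -2 - \frac{U}{4}$ ($C{\left(U \right)} = - \frac{U + 8}{4} = - \frac{8 + U}{4} = -2 - \frac{U}{4}$)
$J{\left(G \right)} = - \frac{11}{3}$ ($J{\left(G \right)} = -4 + \frac{-2 - \frac{\left(-3\right) 4}{4}}{3} = -4 + \frac{-2 - -3}{3} = -4 + \frac{-2 + 3}{3} = -4 + \frac{1}{3} \cdot 1 = -4 + \frac{1}{3} = - \frac{11}{3}$)
$J{\left(-42 \right)} + \left(6278 - -11040\right) = - \frac{11}{3} + \left(6278 - -11040\right) = - \frac{11}{3} + \left(6278 + 11040\right) = - \frac{11}{3} + 17318 = \frac{51943}{3}$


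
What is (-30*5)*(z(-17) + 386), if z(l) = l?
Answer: -55350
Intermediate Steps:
(-30*5)*(z(-17) + 386) = (-30*5)*(-17 + 386) = -150*369 = -55350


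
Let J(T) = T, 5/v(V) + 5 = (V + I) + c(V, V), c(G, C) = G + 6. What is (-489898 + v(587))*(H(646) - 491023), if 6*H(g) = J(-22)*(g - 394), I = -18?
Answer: 278841453617007/1157 ≈ 2.4100e+11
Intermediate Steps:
c(G, C) = 6 + G
v(V) = 5/(-17 + 2*V) (v(V) = 5/(-5 + ((V - 18) + (6 + V))) = 5/(-5 + ((-18 + V) + (6 + V))) = 5/(-5 + (-12 + 2*V)) = 5/(-17 + 2*V))
H(g) = 4334/3 - 11*g/3 (H(g) = (-22*(g - 394))/6 = (-22*(-394 + g))/6 = (8668 - 22*g)/6 = 4334/3 - 11*g/3)
(-489898 + v(587))*(H(646) - 491023) = (-489898 + 5/(-17 + 2*587))*((4334/3 - 11/3*646) - 491023) = (-489898 + 5/(-17 + 1174))*((4334/3 - 7106/3) - 491023) = (-489898 + 5/1157)*(-924 - 491023) = (-489898 + 5*(1/1157))*(-491947) = (-489898 + 5/1157)*(-491947) = -566811981/1157*(-491947) = 278841453617007/1157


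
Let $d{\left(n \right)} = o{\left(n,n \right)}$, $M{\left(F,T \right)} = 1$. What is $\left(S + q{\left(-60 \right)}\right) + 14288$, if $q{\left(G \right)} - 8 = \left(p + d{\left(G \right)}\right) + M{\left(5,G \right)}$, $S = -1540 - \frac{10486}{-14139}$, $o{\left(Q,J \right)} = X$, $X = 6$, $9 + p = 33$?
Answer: $\frac{180805879}{14139} \approx 12788.0$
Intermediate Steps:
$p = 24$ ($p = -9 + 33 = 24$)
$o{\left(Q,J \right)} = 6$
$S = - \frac{21763574}{14139}$ ($S = -1540 - 10486 \left(- \frac{1}{14139}\right) = -1540 - - \frac{10486}{14139} = -1540 + \frac{10486}{14139} = - \frac{21763574}{14139} \approx -1539.3$)
$d{\left(n \right)} = 6$
$q{\left(G \right)} = 39$ ($q{\left(G \right)} = 8 + \left(\left(24 + 6\right) + 1\right) = 8 + \left(30 + 1\right) = 8 + 31 = 39$)
$\left(S + q{\left(-60 \right)}\right) + 14288 = \left(- \frac{21763574}{14139} + 39\right) + 14288 = - \frac{21212153}{14139} + 14288 = \frac{180805879}{14139}$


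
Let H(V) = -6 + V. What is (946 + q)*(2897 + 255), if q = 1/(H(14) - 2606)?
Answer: 3873346232/1299 ≈ 2.9818e+6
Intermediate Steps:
q = -1/2598 (q = 1/((-6 + 14) - 2606) = 1/(8 - 2606) = 1/(-2598) = -1/2598 ≈ -0.00038491)
(946 + q)*(2897 + 255) = (946 - 1/2598)*(2897 + 255) = (2457707/2598)*3152 = 3873346232/1299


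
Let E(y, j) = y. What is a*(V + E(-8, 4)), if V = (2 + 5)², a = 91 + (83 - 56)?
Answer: 4838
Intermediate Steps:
a = 118 (a = 91 + 27 = 118)
V = 49 (V = 7² = 49)
a*(V + E(-8, 4)) = 118*(49 - 8) = 118*41 = 4838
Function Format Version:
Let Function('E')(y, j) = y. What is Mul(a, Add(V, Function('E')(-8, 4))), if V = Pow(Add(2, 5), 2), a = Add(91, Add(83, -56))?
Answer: 4838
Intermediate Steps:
a = 118 (a = Add(91, 27) = 118)
V = 49 (V = Pow(7, 2) = 49)
Mul(a, Add(V, Function('E')(-8, 4))) = Mul(118, Add(49, -8)) = Mul(118, 41) = 4838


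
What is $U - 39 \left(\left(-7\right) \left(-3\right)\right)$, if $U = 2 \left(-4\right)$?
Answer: $-827$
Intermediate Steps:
$U = -8$
$U - 39 \left(\left(-7\right) \left(-3\right)\right) = -8 - 39 \left(\left(-7\right) \left(-3\right)\right) = -8 - 819 = -827$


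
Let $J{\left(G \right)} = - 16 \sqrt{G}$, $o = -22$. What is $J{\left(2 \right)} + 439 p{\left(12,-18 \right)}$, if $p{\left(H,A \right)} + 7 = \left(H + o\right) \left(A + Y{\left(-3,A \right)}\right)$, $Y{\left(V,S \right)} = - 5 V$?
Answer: $10097 - 16 \sqrt{2} \approx 10074.0$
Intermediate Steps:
$p{\left(H,A \right)} = -7 + \left(-22 + H\right) \left(15 + A\right)$ ($p{\left(H,A \right)} = -7 + \left(H - 22\right) \left(A - -15\right) = -7 + \left(-22 + H\right) \left(A + 15\right) = -7 + \left(-22 + H\right) \left(15 + A\right)$)
$J{\left(2 \right)} + 439 p{\left(12,-18 \right)} = - 16 \sqrt{2} + 439 \left(-337 - -396 + 15 \cdot 12 - 216\right) = - 16 \sqrt{2} + 439 \left(-337 + 396 + 180 - 216\right) = - 16 \sqrt{2} + 439 \cdot 23 = - 16 \sqrt{2} + 10097 = 10097 - 16 \sqrt{2}$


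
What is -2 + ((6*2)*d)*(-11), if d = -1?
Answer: 130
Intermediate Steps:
-2 + ((6*2)*d)*(-11) = -2 + ((6*2)*(-1))*(-11) = -2 + (12*(-1))*(-11) = -2 - 12*(-11) = -2 + 132 = 130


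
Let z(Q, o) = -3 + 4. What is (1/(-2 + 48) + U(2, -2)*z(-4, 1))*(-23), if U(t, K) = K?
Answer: 91/2 ≈ 45.500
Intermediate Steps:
z(Q, o) = 1
(1/(-2 + 48) + U(2, -2)*z(-4, 1))*(-23) = (1/(-2 + 48) - 2*1)*(-23) = (1/46 - 2)*(-23) = -91/46*(-23) = 91/2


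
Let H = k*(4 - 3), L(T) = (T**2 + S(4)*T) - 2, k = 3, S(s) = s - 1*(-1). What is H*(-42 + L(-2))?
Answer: -150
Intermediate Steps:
S(s) = 1 + s (S(s) = s + 1 = 1 + s)
L(T) = -2 + T**2 + 5*T (L(T) = (T**2 + (1 + 4)*T) - 2 = (T**2 + 5*T) - 2 = -2 + T**2 + 5*T)
H = 3 (H = 3*(4 - 3) = 3*1 = 3)
H*(-42 + L(-2)) = 3*(-42 + (-2 + (-2)**2 + 5*(-2))) = 3*(-42 + (-2 + 4 - 10)) = 3*(-42 - 8) = 3*(-50) = -150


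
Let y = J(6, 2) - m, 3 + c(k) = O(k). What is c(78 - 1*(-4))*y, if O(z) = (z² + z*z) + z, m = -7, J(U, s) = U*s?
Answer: 257013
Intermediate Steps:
O(z) = z + 2*z² (O(z) = (z² + z²) + z = 2*z² + z = z + 2*z²)
c(k) = -3 + k*(1 + 2*k)
y = 19 (y = 6*2 - 1*(-7) = 12 + 7 = 19)
c(78 - 1*(-4))*y = (-3 + (78 - 1*(-4))*(1 + 2*(78 - 1*(-4))))*19 = (-3 + (78 + 4)*(1 + 2*(78 + 4)))*19 = (-3 + 82*(1 + 2*82))*19 = (-3 + 82*(1 + 164))*19 = (-3 + 82*165)*19 = (-3 + 13530)*19 = 13527*19 = 257013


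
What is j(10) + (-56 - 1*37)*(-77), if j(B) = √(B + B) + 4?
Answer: 7165 + 2*√5 ≈ 7169.5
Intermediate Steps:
j(B) = 4 + √2*√B (j(B) = √(2*B) + 4 = √2*√B + 4 = 4 + √2*√B)
j(10) + (-56 - 1*37)*(-77) = (4 + √2*√10) + (-56 - 1*37)*(-77) = (4 + 2*√5) + (-56 - 37)*(-77) = (4 + 2*√5) - 93*(-77) = (4 + 2*√5) + 7161 = 7165 + 2*√5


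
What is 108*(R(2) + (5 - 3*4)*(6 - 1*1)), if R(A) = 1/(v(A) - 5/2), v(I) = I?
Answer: -3996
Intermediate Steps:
R(A) = 1/(-5/2 + A) (R(A) = 1/(A - 5/2) = 1/(-5/2 + A))
108*(R(2) + (5 - 3*4)*(6 - 1*1)) = 108*(2/(-5 + 2*2) + (5 - 3*4)*(6 - 1*1)) = 108*(2/(-5 + 4) + (5 - 12)*(6 - 1)) = 108*(2/(-1) - 7*5) = 108*(2*(-1) - 35) = 108*(-2 - 35) = 108*(-37) = -3996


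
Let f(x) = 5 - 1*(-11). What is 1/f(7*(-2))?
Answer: 1/16 ≈ 0.062500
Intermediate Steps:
f(x) = 16 (f(x) = 5 + 11 = 16)
1/f(7*(-2)) = 1/16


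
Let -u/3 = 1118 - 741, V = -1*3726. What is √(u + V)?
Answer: I*√4857 ≈ 69.692*I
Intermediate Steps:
V = -3726
u = -1131 (u = -3*(1118 - 741) = -3*377 = -1131)
√(u + V) = √(-1131 - 3726) = √(-4857) = I*√4857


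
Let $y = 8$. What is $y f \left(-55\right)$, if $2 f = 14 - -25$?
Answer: $-8580$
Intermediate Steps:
$f = \frac{39}{2}$ ($f = \frac{14 - -25}{2} = \frac{14 + 25}{2} = \frac{1}{2} \cdot 39 = \frac{39}{2} \approx 19.5$)
$y f \left(-55\right) = 8 \cdot \frac{39}{2} \left(-55\right) = 156 \left(-55\right) = -8580$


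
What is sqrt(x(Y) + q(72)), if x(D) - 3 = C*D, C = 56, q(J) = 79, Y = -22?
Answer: 5*I*sqrt(46) ≈ 33.912*I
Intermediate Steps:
x(D) = 3 + 56*D
sqrt(x(Y) + q(72)) = sqrt((3 + 56*(-22)) + 79) = sqrt((3 - 1232) + 79) = sqrt(-1229 + 79) = sqrt(-1150) = 5*I*sqrt(46)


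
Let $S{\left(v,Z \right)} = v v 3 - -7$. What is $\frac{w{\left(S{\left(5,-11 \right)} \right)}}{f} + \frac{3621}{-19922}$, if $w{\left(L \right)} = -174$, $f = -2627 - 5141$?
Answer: $- \frac{6165375}{38688524} \approx -0.15936$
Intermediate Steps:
$S{\left(v,Z \right)} = 7 + 3 v^{2}$ ($S{\left(v,Z \right)} = v^{2} \cdot 3 + 7 = 3 v^{2} + 7 = 7 + 3 v^{2}$)
$f = -7768$
$\frac{w{\left(S{\left(5,-11 \right)} \right)}}{f} + \frac{3621}{-19922} = - \frac{174}{-7768} + \frac{3621}{-19922} = \left(-174\right) \left(- \frac{1}{7768}\right) + 3621 \left(- \frac{1}{19922}\right) = \frac{87}{3884} - \frac{3621}{19922} = - \frac{6165375}{38688524}$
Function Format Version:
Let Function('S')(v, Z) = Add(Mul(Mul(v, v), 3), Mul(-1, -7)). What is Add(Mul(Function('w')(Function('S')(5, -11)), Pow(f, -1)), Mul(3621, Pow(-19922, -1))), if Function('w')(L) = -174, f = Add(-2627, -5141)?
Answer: Rational(-6165375, 38688524) ≈ -0.15936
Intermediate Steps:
Function('S')(v, Z) = Add(7, Mul(3, Pow(v, 2))) (Function('S')(v, Z) = Add(Mul(Pow(v, 2), 3), 7) = Add(Mul(3, Pow(v, 2)), 7) = Add(7, Mul(3, Pow(v, 2))))
f = -7768
Add(Mul(Function('w')(Function('S')(5, -11)), Pow(f, -1)), Mul(3621, Pow(-19922, -1))) = Add(Mul(-174, Pow(-7768, -1)), Mul(3621, Pow(-19922, -1))) = Add(Mul(-174, Rational(-1, 7768)), Mul(3621, Rational(-1, 19922))) = Add(Rational(87, 3884), Rational(-3621, 19922)) = Rational(-6165375, 38688524)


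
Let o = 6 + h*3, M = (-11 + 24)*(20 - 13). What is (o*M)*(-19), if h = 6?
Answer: -41496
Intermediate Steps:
M = 91 (M = 13*7 = 91)
o = 24 (o = 6 + 6*3 = 6 + 18 = 24)
(o*M)*(-19) = (24*91)*(-19) = 2184*(-19) = -41496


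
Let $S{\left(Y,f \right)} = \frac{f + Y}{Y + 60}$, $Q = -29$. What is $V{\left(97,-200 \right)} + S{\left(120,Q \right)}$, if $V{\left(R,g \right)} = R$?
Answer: $\frac{17551}{180} \approx 97.506$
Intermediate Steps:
$S{\left(Y,f \right)} = \frac{Y + f}{60 + Y}$
$V{\left(97,-200 \right)} + S{\left(120,Q \right)} = 97 + \frac{120 - 29}{60 + 120} = 97 + \frac{1}{180} \cdot 91 = 97 + \frac{91}{180} = \frac{17551}{180}$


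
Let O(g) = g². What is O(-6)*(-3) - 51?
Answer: -159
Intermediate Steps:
O(-6)*(-3) - 51 = (-6)²*(-3) - 51 = 36*(-3) - 51 = -108 - 51 = -159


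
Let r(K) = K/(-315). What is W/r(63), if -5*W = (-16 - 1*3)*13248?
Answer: -251712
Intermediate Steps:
r(K) = -K/315 (r(K) = K*(-1/315) = -K/315)
W = 251712/5 (W = -(-16 - 1*3)*13248/5 = -(-16 - 3)*13248/5 = -(-19)*13248/5 = -1/5*(-251712) = 251712/5 ≈ 50342.)
W/r(63) = 251712/(5*((-1/315*63))) = 251712/(5*(-1/5)) = (251712/5)*(-5) = -251712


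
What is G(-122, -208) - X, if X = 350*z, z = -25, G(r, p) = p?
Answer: 8542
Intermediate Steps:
X = -8750 (X = 350*(-25) = -8750)
G(-122, -208) - X = -208 - 1*(-8750) = -208 + 8750 = 8542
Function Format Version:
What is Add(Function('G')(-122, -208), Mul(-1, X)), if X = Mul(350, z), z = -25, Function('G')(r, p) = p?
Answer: 8542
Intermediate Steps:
X = -8750 (X = Mul(350, -25) = -8750)
Add(Function('G')(-122, -208), Mul(-1, X)) = Add(-208, Mul(-1, -8750)) = Add(-208, 8750) = 8542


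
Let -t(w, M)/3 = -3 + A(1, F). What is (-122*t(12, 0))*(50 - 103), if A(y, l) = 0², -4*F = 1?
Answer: 58194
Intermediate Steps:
F = -¼ (F = -¼*1 = -¼ ≈ -0.25000)
A(y, l) = 0
t(w, M) = 9 (t(w, M) = -3*(-3 + 0) = -3*(-3) = 9)
(-122*t(12, 0))*(50 - 103) = (-122*9)*(50 - 103) = -1098*(-53) = 58194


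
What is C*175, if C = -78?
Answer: -13650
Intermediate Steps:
C*175 = -78*175 = -13650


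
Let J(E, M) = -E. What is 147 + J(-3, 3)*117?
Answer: 498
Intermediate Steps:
147 + J(-3, 3)*117 = 147 - 1*(-3)*117 = 147 + 3*117 = 147 + 351 = 498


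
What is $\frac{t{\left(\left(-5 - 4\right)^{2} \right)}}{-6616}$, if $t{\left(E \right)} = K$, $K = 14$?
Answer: $- \frac{7}{3308} \approx -0.0021161$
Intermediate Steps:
$t{\left(E \right)} = 14$
$\frac{t{\left(\left(-5 - 4\right)^{2} \right)}}{-6616} = \frac{14}{-6616} = 14 \left(- \frac{1}{6616}\right) = - \frac{7}{3308}$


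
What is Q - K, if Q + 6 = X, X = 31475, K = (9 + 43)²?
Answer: 28765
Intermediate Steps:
K = 2704 (K = 52² = 2704)
Q = 31469 (Q = -6 + 31475 = 31469)
Q - K = 31469 - 1*2704 = 31469 - 2704 = 28765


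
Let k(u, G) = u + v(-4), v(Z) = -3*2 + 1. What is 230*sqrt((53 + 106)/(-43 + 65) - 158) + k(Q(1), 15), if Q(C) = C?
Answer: -4 + 115*I*sqrt(72974)/11 ≈ -4.0 + 2824.2*I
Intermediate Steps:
v(Z) = -5 (v(Z) = -6 + 1 = -5)
k(u, G) = -5 + u (k(u, G) = u - 5 = -5 + u)
230*sqrt((53 + 106)/(-43 + 65) - 158) + k(Q(1), 15) = 230*sqrt((53 + 106)/(-43 + 65) - 158) + (-5 + 1) = 230*sqrt(159/22 - 158) - 4 = 230*sqrt(-3317/22) - 4 = 230*(I*sqrt(72974)/22) - 4 = 115*I*sqrt(72974)/11 - 4 = -4 + 115*I*sqrt(72974)/11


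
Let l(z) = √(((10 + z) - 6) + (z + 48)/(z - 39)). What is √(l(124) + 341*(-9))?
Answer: √(-22173525 + 510*√26095)/85 ≈ 55.296*I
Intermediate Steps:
l(z) = √(4 + z + (48 + z)/(-39 + z)) (l(z) = √((4 + z) + (48 + z)/(-39 + z)) = √(4 + z + (48 + z)/(-39 + z)))
√(l(124) + 341*(-9)) = √(√((-108 + 124² - 34*124)/(-39 + 124)) + 341*(-9)) = √(√((-108 + 15376 - 4216)/85) - 3069) = √(√((1/85)*11052) - 3069) = √(√(11052/85) - 3069) = √(6*√26095/85 - 3069) = √(-3069 + 6*√26095/85)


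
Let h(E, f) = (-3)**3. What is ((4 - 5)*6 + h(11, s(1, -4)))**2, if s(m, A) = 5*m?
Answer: 1089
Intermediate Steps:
h(E, f) = -27
((4 - 5)*6 + h(11, s(1, -4)))**2 = ((4 - 5)*6 - 27)**2 = (-1*6 - 27)**2 = (-6 - 27)**2 = (-33)**2 = 1089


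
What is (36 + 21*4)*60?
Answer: 7200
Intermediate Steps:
(36 + 21*4)*60 = (36 + 84)*60 = 120*60 = 7200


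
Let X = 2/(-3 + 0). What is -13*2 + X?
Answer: -80/3 ≈ -26.667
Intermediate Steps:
X = -⅔ (X = 2/(-3) = -⅓*2 = -⅔ ≈ -0.66667)
-13*2 + X = -13*2 - ⅔ = -26 - ⅔ = -80/3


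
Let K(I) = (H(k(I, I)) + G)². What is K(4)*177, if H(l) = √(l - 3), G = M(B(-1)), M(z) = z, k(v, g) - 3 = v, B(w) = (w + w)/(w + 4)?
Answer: 944/3 ≈ 314.67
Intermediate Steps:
B(w) = 2*w/(4 + w) (B(w) = (2*w)/(4 + w) = 2*w/(4 + w))
k(v, g) = 3 + v
G = -⅔ (G = 2*(-1)/(4 - 1) = 2*(-1)/3 = 2*(-1)*(⅓) = -⅔ ≈ -0.66667)
H(l) = √(-3 + l)
K(I) = (-⅔ + √I)² (K(I) = (√(-3 + (3 + I)) - ⅔)² = (√I - ⅔)² = (-⅔ + √I)²)
K(4)*177 = ((-2 + 3*√4)²/9)*177 = ((-2 + 3*2)²/9)*177 = ((-2 + 6)²/9)*177 = ((⅑)*4²)*177 = ((⅑)*16)*177 = (16/9)*177 = 944/3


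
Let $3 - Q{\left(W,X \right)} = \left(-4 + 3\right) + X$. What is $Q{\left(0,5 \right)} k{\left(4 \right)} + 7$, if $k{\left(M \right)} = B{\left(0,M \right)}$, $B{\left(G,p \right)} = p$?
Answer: $3$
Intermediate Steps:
$Q{\left(W,X \right)} = 4 - X$ ($Q{\left(W,X \right)} = 3 - \left(\left(-4 + 3\right) + X\right) = 3 - \left(-1 + X\right) = 4 - X$)
$k{\left(M \right)} = M$
$Q{\left(0,5 \right)} k{\left(4 \right)} + 7 = \left(4 - 5\right) 4 + 7 = \left(-1\right) 4 + 7 = -4 + 7 = 3$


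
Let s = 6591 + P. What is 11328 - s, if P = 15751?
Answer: -11014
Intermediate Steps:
s = 22342 (s = 6591 + 15751 = 22342)
11328 - s = 11328 - 1*22342 = 11328 - 22342 = -11014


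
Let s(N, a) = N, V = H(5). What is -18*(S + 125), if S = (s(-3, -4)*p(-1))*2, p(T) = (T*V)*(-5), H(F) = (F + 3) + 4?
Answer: 4230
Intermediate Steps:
H(F) = 7 + F (H(F) = (3 + F) + 4 = 7 + F)
V = 12 (V = 7 + 5 = 12)
p(T) = -60*T (p(T) = (T*12)*(-5) = (12*T)*(-5) = -60*T)
S = -360 (S = -(-180)*(-1)*2 = -3*60*2 = -180*2 = -360)
-18*(S + 125) = -18*(-360 + 125) = -18*(-235) = 4230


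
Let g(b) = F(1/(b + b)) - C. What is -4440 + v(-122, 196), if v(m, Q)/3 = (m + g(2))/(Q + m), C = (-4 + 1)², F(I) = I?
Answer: -1315809/296 ≈ -4445.3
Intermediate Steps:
C = 9 (C = (-3)² = 9)
g(b) = -9 + 1/(2*b) (g(b) = 1/(b + b) - 1*9 = 1/(2*b) - 9 = -9 + 1/(2*b))
v(m, Q) = 3*(-35/4 + m)/(Q + m) (v(m, Q) = 3*((m + (-9 + (½)/2))/(Q + m)) = 3*((m + (-9 + (½)*(½)))/(Q + m)) = 3*((m + (-9 + ¼))/(Q + m)) = 3*((m - 35/4)/(Q + m)) = 3*((-35/4 + m)/(Q + m)) = 3*(-35/4 + m)/(Q + m))
-4440 + v(-122, 196) = -4440 + (-105/4 + 3*(-122))/(196 - 122) = -4440 + (-105/4 - 366)/74 = -4440 + (1/74)*(-1569/4) = -4440 - 1569/296 = -1315809/296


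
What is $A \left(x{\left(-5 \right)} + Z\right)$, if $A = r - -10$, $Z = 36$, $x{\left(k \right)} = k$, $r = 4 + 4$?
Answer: $558$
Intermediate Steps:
$r = 8$
$A = 18$ ($A = 8 - -10 = 8 + 10 = 18$)
$A \left(x{\left(-5 \right)} + Z\right) = 18 \left(-5 + 36\right) = 18 \cdot 31 = 558$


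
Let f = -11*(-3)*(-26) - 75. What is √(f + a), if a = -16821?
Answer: I*√17754 ≈ 133.24*I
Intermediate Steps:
f = -933 (f = 33*(-26) - 75 = -858 - 75 = -933)
√(f + a) = √(-933 - 16821) = √(-17754) = I*√17754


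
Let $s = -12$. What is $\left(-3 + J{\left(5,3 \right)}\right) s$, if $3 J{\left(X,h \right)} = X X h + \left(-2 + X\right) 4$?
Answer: $-312$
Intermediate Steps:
$J{\left(X,h \right)} = - \frac{8}{3} + \frac{4 X}{3} + \frac{h X^{2}}{3}$ ($J{\left(X,h \right)} = \frac{X X h + \left(-2 + X\right) 4}{3} = \frac{X^{2} h + \left(-8 + 4 X\right)}{3} = \frac{h X^{2} + \left(-8 + 4 X\right)}{3} = \frac{-8 + 4 X + h X^{2}}{3} = - \frac{8}{3} + \frac{4 X}{3} + \frac{h X^{2}}{3}$)
$\left(-3 + J{\left(5,3 \right)}\right) s = \left(-3 + \left(- \frac{8}{3} + \frac{4}{3} \cdot 5 + \frac{1}{3} \cdot 3 \cdot 5^{2}\right)\right) \left(-12\right) = \left(-3 + \left(- \frac{8}{3} + \frac{20}{3} + \frac{1}{3} \cdot 3 \cdot 25\right)\right) \left(-12\right) = \left(-3 + \left(- \frac{8}{3} + \frac{20}{3} + 25\right)\right) \left(-12\right) = \left(-3 + 29\right) \left(-12\right) = 26 \left(-12\right) = -312$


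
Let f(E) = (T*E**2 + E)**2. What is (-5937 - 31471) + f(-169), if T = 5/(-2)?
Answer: 20489768817/4 ≈ 5.1224e+9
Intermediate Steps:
T = -5/2 (T = 5*(-1/2) = -5/2 ≈ -2.5000)
f(E) = (E - 5*E**2/2)**2 (f(E) = (-5*E**2/2 + E)**2 = (E - 5*E**2/2)**2)
(-5937 - 31471) + f(-169) = (-5937 - 31471) + (1/4)*(-169)**2*(2 - 5*(-169))**2 = -37408 + (1/4)*28561*(2 + 845)**2 = -37408 + (1/4)*28561*847**2 = -37408 + (1/4)*28561*717409 = -37408 + 20489918449/4 = 20489768817/4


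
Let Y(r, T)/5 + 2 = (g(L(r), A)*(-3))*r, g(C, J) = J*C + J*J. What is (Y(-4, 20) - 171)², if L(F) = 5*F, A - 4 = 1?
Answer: 21911761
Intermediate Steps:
A = 5 (A = 4 + 1 = 5)
g(C, J) = J² + C*J (g(C, J) = C*J + J² = J² + C*J)
Y(r, T) = -10 + 5*r*(-75 - 75*r) (Y(r, T) = -10 + 5*(((5*(5*r + 5))*(-3))*r) = -10 + 5*(((5*(5 + 5*r))*(-3))*r) = -10 + 5*(((25 + 25*r)*(-3))*r) = -10 + 5*((-75 - 75*r)*r) = -10 + 5*(r*(-75 - 75*r)) = -10 + 5*r*(-75 - 75*r))
(Y(-4, 20) - 171)² = ((-10 - 375*(-4)*(1 - 4)) - 171)² = ((-10 - 375*(-4)*(-3)) - 171)² = ((-10 - 4500) - 171)² = (-4510 - 171)² = (-4681)² = 21911761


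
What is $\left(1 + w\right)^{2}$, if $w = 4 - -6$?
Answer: $121$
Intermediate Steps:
$w = 10$ ($w = 4 + 6 = 10$)
$\left(1 + w\right)^{2} = \left(1 + 10\right)^{2} = 11^{2} = 121$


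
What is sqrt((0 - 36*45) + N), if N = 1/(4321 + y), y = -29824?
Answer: I*sqrt(1053652900083)/25503 ≈ 40.249*I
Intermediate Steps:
N = -1/25503 (N = 1/(4321 - 29824) = 1/(-25503) = -1/25503 ≈ -3.9211e-5)
sqrt((0 - 36*45) + N) = sqrt((0 - 36*45) - 1/25503) = sqrt((0 - 1620) - 1/25503) = sqrt(-1620 - 1/25503) = sqrt(-41314861/25503) = I*sqrt(1053652900083)/25503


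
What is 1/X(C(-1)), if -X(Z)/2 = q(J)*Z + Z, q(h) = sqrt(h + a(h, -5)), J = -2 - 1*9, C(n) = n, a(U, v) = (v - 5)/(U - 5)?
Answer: 4/91 - I*sqrt(166)/91 ≈ 0.043956 - 0.14158*I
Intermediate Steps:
a(U, v) = (-5 + v)/(-5 + U)
J = -11 (J = -2 - 9 = -11)
q(h) = sqrt(h - 10/(-5 + h)) (q(h) = sqrt(h + (-5 - 5)/(-5 + h)) = sqrt(h - 10/(-5 + h)))
X(Z) = -2*Z - I*Z*sqrt(166)/2 (X(Z) = -2*(sqrt((-10 - 11*(-5 - 11))/(-5 - 11))*Z + Z) = -2*(sqrt((-10 - 11*(-16))/(-16))*Z + Z) = -2*(sqrt(-(-10 + 176)/16)*Z + Z) = -2*(sqrt(-1/16*166)*Z + Z) = -2*(sqrt(-83/8)*Z + Z) = -2*((I*sqrt(166)/4)*Z + Z) = -2*(I*Z*sqrt(166)/4 + Z) = -2*(Z + I*Z*sqrt(166)/4) = -2*Z - I*Z*sqrt(166)/2)
1/X(C(-1)) = 1/(-1/2*(-1)*(4 + I*sqrt(166))) = 1/(2 + I*sqrt(166)/2)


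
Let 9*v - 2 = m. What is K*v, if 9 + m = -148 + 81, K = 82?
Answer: -6068/9 ≈ -674.22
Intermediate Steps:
m = -76 (m = -9 + (-148 + 81) = -9 - 67 = -76)
v = -74/9 (v = 2/9 + (⅑)*(-76) = 2/9 - 76/9 = -74/9 ≈ -8.2222)
K*v = 82*(-74/9) = -6068/9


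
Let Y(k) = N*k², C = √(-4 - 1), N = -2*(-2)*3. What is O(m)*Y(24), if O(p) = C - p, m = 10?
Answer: -69120 + 6912*I*√5 ≈ -69120.0 + 15456.0*I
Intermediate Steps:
N = 12 (N = 4*3 = 12)
C = I*√5 (C = √(-5) = I*√5 ≈ 2.2361*I)
Y(k) = 12*k²
O(p) = -p + I*√5 (O(p) = I*√5 - p = -p + I*√5)
O(m)*Y(24) = (-1*10 + I*√5)*(12*24²) = (-10 + I*√5)*(12*576) = (-10 + I*√5)*6912 = -69120 + 6912*I*√5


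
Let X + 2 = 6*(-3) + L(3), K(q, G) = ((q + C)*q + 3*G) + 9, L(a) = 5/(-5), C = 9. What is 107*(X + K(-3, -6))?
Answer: -5136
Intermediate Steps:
L(a) = -1 (L(a) = 5*(-⅕) = -1)
K(q, G) = 9 + 3*G + q*(9 + q) (K(q, G) = ((q + 9)*q + 3*G) + 9 = ((9 + q)*q + 3*G) + 9 = (q*(9 + q) + 3*G) + 9 = (3*G + q*(9 + q)) + 9 = 9 + 3*G + q*(9 + q))
X = -21 (X = -2 + (6*(-3) - 1) = -2 + (-18 - 1) = -2 - 19 = -21)
107*(X + K(-3, -6)) = 107*(-21 + (9 + (-3)² + 3*(-6) + 9*(-3))) = 107*(-21 + (9 + 9 - 18 - 27)) = 107*(-21 - 27) = 107*(-48) = -5136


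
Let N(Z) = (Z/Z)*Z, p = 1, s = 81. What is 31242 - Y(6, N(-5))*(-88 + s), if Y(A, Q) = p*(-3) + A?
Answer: 31263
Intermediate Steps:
N(Z) = Z (N(Z) = 1*Z = Z)
Y(A, Q) = -3 + A (Y(A, Q) = 1*(-3) + A = -3 + A)
31242 - Y(6, N(-5))*(-88 + s) = 31242 - (-3 + 6)*(-88 + 81) = 31242 - 3*(-7) = 31242 - 1*(-21) = 31242 + 21 = 31263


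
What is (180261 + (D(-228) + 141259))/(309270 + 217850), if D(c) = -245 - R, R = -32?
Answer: 321307/527120 ≈ 0.60955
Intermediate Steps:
D(c) = -213 (D(c) = -245 - 1*(-32) = -245 + 32 = -213)
(180261 + (D(-228) + 141259))/(309270 + 217850) = (180261 + (-213 + 141259))/(309270 + 217850) = (180261 + 141046)/527120 = 321307*(1/527120) = 321307/527120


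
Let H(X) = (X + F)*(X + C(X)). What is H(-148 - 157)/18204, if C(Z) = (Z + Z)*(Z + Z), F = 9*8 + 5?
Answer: -7064105/1517 ≈ -4656.6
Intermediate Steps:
F = 77 (F = 72 + 5 = 77)
C(Z) = 4*Z² (C(Z) = (2*Z)*(2*Z) = 4*Z²)
H(X) = (77 + X)*(X + 4*X²) (H(X) = (X + 77)*(X + 4*X²) = (77 + X)*(X + 4*X²))
H(-148 - 157)/18204 = ((-148 - 157)*(77 + 4*(-148 - 157)² + 309*(-148 - 157)))/18204 = -305*(77 + 4*(-305)² + 309*(-305))*(1/18204) = -305*(77 + 4*93025 - 94245)*(1/18204) = -305*(77 + 372100 - 94245)*(1/18204) = -305*277932*(1/18204) = -84769260*1/18204 = -7064105/1517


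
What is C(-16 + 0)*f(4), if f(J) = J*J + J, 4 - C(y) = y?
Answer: 400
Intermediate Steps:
C(y) = 4 - y
f(J) = J + J**2 (f(J) = J**2 + J = J + J**2)
C(-16 + 0)*f(4) = (4 - (-16 + 0))*(4*(1 + 4)) = (4 - 1*(-16))*(4*5) = (4 + 16)*20 = 20*20 = 400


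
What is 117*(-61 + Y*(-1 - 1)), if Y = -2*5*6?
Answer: 6903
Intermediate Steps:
Y = -60 (Y = -10*6 = -60)
117*(-61 + Y*(-1 - 1)) = 117*(-61 - 60*(-1 - 1)) = 117*(-61 - 60*(-2)) = 117*(-61 + 120) = 117*59 = 6903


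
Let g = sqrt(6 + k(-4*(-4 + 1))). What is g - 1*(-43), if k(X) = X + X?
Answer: 43 + sqrt(30) ≈ 48.477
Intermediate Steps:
k(X) = 2*X
g = sqrt(30) (g = sqrt(6 + 2*(-4*(-4 + 1))) = sqrt(6 + 2*(-4*(-3))) = sqrt(6 + 2*12) = sqrt(6 + 24) = sqrt(30) ≈ 5.4772)
g - 1*(-43) = sqrt(30) - 1*(-43) = sqrt(30) + 43 = 43 + sqrt(30)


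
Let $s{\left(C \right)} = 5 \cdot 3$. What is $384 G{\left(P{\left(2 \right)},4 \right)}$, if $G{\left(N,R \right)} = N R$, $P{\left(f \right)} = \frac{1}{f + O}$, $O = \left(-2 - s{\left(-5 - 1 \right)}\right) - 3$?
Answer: $- \frac{256}{3} \approx -85.333$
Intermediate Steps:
$s{\left(C \right)} = 15$
$O = -20$ ($O = \left(-2 - 15\right) - 3 = -17 - 3 = -20$)
$P{\left(f \right)} = \frac{1}{-20 + f}$ ($P{\left(f \right)} = \frac{1}{f - 20} = \frac{1}{-20 + f}$)
$384 G{\left(P{\left(2 \right)},4 \right)} = 384 \frac{1}{-20 + 2} \cdot 4 = 384 \frac{1}{-18} \cdot 4 = 384 \left(\left(- \frac{1}{18}\right) 4\right) = 384 \left(- \frac{2}{9}\right) = - \frac{256}{3}$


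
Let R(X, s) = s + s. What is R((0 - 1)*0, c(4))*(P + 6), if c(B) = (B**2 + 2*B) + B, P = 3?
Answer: 504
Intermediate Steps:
c(B) = B**2 + 3*B
R(X, s) = 2*s
R((0 - 1)*0, c(4))*(P + 6) = (2*(4*(3 + 4)))*(3 + 6) = (2*(4*7))*9 = (2*28)*9 = 56*9 = 504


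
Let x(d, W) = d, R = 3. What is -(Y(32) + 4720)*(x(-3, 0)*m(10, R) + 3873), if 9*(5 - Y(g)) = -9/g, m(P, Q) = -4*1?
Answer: -587415885/32 ≈ -1.8357e+7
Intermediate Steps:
m(P, Q) = -4
Y(g) = 5 + 1/g (Y(g) = 5 - (-1)/g = 5 + 1/g)
-(Y(32) + 4720)*(x(-3, 0)*m(10, R) + 3873) = -((5 + 1/32) + 4720)*(-3*(-4) + 3873) = -((5 + 1/32) + 4720)*(12 + 3873) = -(161/32 + 4720)*3885 = -151201*3885/32 = -1*587415885/32 = -587415885/32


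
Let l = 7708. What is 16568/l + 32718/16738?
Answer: 66188191/16127063 ≈ 4.1042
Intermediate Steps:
16568/l + 32718/16738 = 16568/7708 + 32718/16738 = 16568*(1/7708) + 32718*(1/16738) = 4142/1927 + 16359/8369 = 66188191/16127063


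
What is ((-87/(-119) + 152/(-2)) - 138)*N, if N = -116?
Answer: 2943964/119 ≈ 24739.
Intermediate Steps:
((-87/(-119) + 152/(-2)) - 138)*N = ((-87/(-119) + 152/(-2)) - 138)*(-116) = ((-87*(-1/119) + 152*(-½)) - 138)*(-116) = ((87/119 - 76) - 138)*(-116) = (-8957/119 - 138)*(-116) = -25379/119*(-116) = 2943964/119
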